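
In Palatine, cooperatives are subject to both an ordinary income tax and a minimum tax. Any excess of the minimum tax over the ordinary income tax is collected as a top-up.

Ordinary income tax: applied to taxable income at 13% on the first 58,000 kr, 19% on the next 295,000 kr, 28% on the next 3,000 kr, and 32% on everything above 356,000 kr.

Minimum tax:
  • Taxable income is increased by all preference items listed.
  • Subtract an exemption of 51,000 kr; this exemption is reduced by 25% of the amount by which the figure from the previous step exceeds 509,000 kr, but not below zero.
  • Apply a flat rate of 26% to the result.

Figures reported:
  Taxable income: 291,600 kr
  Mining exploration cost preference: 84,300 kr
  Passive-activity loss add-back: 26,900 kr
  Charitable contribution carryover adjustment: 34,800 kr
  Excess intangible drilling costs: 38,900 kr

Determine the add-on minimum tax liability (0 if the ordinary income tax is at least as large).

58,706 kr

Minimum tax:
  Adjusted income: 291,600 kr + 84,300 kr + 26,900 kr + 34,800 kr + 38,900 kr = 476,500 kr
  Exemption: 476,500 kr ≤ 509,000 kr, so full 51,000 kr applies
  Base: 476,500 kr − 51,000 kr = 425,500 kr
  425,500 kr × 26% = 110,630 kr

Ordinary income tax:
  58,000 kr × 13% = 7,540 kr
  233,600 kr × 19% = 44,384 kr
  → 51,924 kr

Excess of minimum tax over ordinary income tax: 110,630 kr − 51,924 kr = 58,706 kr.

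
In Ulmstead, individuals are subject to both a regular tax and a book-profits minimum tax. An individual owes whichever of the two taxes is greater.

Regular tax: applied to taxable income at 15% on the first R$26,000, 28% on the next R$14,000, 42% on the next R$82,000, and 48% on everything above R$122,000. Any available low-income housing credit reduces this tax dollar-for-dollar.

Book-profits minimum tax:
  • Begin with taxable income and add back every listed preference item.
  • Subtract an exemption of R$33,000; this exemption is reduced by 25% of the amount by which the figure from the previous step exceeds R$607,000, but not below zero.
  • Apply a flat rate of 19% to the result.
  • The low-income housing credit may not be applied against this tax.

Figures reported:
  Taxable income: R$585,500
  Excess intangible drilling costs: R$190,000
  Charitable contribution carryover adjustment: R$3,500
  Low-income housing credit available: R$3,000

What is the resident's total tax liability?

Book-profits minimum tax:
  Adjusted income: R$585,500 + R$190,000 + R$3,500 = R$779,000
  Exemption: 25% × (R$779,000 − R$607,000) = R$43,000 ≥ R$33,000, so the exemption is fully phased out
  Base: R$779,000 − R$0 = R$779,000
  R$779,000 × 19% = R$148,010

Regular tax:
  R$26,000 × 15% = R$3,900
  R$14,000 × 28% = R$3,920
  R$82,000 × 42% = R$34,440
  R$463,500 × 48% = R$222,480
  → R$264,740
  Less low-income housing credit R$3,000 → R$261,740

R$261,740 > R$148,010, so the regular tax governs.

R$261,740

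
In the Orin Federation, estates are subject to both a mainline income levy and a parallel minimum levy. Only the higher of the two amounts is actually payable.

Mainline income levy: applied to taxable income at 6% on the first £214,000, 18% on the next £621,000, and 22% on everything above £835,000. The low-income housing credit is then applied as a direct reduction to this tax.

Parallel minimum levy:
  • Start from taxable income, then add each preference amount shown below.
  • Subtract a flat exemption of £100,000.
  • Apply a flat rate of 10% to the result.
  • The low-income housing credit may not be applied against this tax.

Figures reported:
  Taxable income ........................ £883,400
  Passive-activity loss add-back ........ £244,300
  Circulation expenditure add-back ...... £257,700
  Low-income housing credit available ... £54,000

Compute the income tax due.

£128,540

Parallel minimum levy:
  Adjusted income: £883,400 + £244,300 + £257,700 = £1,385,400
  Less exemption £100,000 → base £1,285,400
  £1,285,400 × 10% = £128,540

Mainline income levy:
  £214,000 × 6% = £12,840
  £621,000 × 18% = £111,780
  £48,400 × 22% = £10,648
  → £135,268
  Less low-income housing credit £54,000 → £81,268

£128,540 > £81,268, so the parallel minimum levy is the binding amount.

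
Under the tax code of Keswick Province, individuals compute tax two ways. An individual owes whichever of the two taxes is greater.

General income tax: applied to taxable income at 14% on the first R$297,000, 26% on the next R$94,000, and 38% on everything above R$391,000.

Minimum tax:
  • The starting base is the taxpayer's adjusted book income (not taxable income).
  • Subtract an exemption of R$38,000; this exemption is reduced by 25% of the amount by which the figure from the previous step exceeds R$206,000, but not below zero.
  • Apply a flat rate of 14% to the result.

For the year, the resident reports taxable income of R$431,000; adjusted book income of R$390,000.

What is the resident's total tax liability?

Minimum tax:
  Base (adjusted book income): R$390,000
  Exemption: 25% × (R$390,000 − R$206,000) = R$46,000 ≥ R$38,000, so the exemption is fully phased out
  Base: R$390,000 − R$0 = R$390,000
  R$390,000 × 14% = R$54,600

General income tax:
  R$297,000 × 14% = R$41,580
  R$94,000 × 26% = R$24,440
  R$40,000 × 38% = R$15,200
  → R$81,220

R$81,220 > R$54,600, so the general income tax governs.

R$81,220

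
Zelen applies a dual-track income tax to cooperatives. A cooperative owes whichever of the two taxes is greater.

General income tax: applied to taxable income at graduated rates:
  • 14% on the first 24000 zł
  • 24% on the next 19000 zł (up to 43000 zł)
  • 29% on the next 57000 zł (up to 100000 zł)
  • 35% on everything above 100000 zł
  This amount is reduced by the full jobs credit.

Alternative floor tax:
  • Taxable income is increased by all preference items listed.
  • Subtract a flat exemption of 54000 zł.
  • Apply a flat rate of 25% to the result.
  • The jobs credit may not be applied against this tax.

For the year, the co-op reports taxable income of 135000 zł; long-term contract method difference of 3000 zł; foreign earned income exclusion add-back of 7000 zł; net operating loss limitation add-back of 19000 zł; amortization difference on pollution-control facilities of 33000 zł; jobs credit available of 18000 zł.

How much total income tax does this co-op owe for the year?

Alternative floor tax:
  Adjusted income: 135000 zł + 3000 zł + 7000 zł + 19000 zł + 33000 zł = 197000 zł
  Less exemption 54000 zł → base 143000 zł
  143000 zł × 25% = 35750 zł

General income tax:
  24000 zł × 14% = 3360 zł
  19000 zł × 24% = 4560 zł
  57000 zł × 29% = 16530 zł
  35000 zł × 35% = 12250 zł
  → 36700 zł
  Less jobs credit 18000 zł → 18700 zł

35750 zł > 18700 zł, so the alternative floor tax is the binding amount.

35750 zł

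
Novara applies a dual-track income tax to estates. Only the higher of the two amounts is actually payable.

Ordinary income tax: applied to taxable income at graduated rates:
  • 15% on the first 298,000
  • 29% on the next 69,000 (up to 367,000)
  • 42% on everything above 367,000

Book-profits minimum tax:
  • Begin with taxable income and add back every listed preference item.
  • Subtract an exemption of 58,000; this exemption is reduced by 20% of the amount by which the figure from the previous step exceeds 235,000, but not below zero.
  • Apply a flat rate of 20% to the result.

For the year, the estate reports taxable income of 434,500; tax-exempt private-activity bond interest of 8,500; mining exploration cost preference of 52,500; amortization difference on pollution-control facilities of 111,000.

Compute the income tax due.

121,300

Ordinary income tax:
  298,000 × 15% = 44,700
  69,000 × 29% = 20,010
  67,500 × 42% = 28,350
  → 93,060

Book-profits minimum tax:
  Adjusted income: 434,500 + 8,500 + 52,500 + 111,000 = 606,500
  Exemption: 20% × (606,500 − 235,000) = 74,300 ≥ 58,000, so the exemption is fully phased out
  Base: 606,500 − 0 = 606,500
  606,500 × 20% = 121,300

121,300 > 93,060, so the book-profits minimum tax is the binding amount.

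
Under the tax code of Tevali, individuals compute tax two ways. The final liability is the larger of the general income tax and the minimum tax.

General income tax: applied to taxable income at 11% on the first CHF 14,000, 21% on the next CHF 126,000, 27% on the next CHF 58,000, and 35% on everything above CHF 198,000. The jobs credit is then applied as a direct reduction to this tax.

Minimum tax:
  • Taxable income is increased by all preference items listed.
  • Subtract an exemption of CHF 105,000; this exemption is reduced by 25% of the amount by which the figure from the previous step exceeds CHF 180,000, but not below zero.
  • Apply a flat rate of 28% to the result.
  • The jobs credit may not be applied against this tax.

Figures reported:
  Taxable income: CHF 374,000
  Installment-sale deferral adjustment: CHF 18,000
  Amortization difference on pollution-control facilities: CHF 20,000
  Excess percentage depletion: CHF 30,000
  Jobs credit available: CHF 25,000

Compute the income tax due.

Minimum tax:
  Adjusted income: CHF 374,000 + CHF 18,000 + CHF 20,000 + CHF 30,000 = CHF 442,000
  Exemption: CHF 105,000 − 25% × (CHF 442,000 − CHF 180,000) = CHF 105,000 − CHF 65,500 = CHF 39,500
  Base: CHF 442,000 − CHF 39,500 = CHF 402,500
  CHF 402,500 × 28% = CHF 112,700

General income tax:
  CHF 14,000 × 11% = CHF 1,540
  CHF 126,000 × 21% = CHF 26,460
  CHF 58,000 × 27% = CHF 15,660
  CHF 176,000 × 35% = CHF 61,600
  → CHF 105,260
  Less jobs credit CHF 25,000 → CHF 80,260

CHF 112,700 > CHF 80,260, so the minimum tax is the binding amount.

CHF 112,700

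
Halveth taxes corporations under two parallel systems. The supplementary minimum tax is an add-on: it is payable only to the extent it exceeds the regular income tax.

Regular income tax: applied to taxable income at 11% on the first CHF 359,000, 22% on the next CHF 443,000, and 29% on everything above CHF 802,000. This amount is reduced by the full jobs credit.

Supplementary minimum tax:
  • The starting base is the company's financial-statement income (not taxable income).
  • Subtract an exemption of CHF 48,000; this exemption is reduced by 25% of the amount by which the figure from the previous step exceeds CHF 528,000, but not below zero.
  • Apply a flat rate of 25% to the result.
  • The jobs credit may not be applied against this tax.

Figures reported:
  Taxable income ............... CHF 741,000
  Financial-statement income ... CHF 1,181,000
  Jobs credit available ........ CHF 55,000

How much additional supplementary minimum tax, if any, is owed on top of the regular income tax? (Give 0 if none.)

Supplementary minimum tax:
  Base (financial-statement income): CHF 1,181,000
  Exemption: 25% × (CHF 1,181,000 − CHF 528,000) = CHF 163,250 ≥ CHF 48,000, so the exemption is fully phased out
  Base: CHF 1,181,000 − CHF 0 = CHF 1,181,000
  CHF 1,181,000 × 25% = CHF 295,250

Regular income tax:
  CHF 359,000 × 11% = CHF 39,490
  CHF 382,000 × 22% = CHF 84,040
  → CHF 123,530
  Less jobs credit CHF 55,000 → CHF 68,530

Excess of supplementary minimum tax over regular income tax: CHF 295,250 − CHF 68,530 = CHF 226,720.

CHF 226,720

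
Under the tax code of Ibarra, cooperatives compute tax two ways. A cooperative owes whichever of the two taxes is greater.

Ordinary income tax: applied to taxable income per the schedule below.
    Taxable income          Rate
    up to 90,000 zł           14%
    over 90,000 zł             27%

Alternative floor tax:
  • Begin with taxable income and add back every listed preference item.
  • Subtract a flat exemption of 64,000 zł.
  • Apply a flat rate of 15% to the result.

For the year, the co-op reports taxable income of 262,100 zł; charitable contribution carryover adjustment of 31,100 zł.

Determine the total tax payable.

Alternative floor tax:
  Adjusted income: 262,100 zł + 31,100 zł = 293,200 zł
  Less exemption 64,000 zł → base 229,200 zł
  229,200 zł × 15% = 34,380 zł

Ordinary income tax:
  90,000 zł × 14% = 12,600 zł
  172,100 zł × 27% = 46,467 zł
  → 59,067 zł

59,067 zł > 34,380 zł, so the ordinary income tax governs.

59,067 zł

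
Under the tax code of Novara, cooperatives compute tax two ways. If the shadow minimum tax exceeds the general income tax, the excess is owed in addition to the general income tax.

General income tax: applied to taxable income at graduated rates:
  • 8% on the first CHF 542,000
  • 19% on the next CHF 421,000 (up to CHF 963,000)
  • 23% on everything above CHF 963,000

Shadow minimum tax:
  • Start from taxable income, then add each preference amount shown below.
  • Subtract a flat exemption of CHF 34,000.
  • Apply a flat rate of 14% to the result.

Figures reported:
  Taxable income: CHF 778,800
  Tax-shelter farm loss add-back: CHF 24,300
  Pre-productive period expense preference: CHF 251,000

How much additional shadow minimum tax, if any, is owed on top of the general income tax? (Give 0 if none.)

Shadow minimum tax:
  Adjusted income: CHF 778,800 + CHF 24,300 + CHF 251,000 = CHF 1,054,100
  Less exemption CHF 34,000 → base CHF 1,020,100
  CHF 1,020,100 × 14% = CHF 142,814

General income tax:
  CHF 542,000 × 8% = CHF 43,360
  CHF 236,800 × 19% = CHF 44,992
  → CHF 88,352

Excess of shadow minimum tax over general income tax: CHF 142,814 − CHF 88,352 = CHF 54,462.

CHF 54,462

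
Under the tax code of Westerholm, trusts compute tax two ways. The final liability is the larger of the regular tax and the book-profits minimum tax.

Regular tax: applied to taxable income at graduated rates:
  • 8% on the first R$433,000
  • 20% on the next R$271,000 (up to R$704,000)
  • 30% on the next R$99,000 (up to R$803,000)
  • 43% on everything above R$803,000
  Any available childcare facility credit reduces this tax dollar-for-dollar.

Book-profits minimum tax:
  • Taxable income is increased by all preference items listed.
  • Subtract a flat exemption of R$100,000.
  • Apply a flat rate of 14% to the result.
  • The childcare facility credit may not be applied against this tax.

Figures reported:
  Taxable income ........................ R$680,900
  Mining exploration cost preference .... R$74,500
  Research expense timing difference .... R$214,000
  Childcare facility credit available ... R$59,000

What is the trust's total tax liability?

R$121,716

Regular tax:
  R$433,000 × 8% = R$34,640
  R$247,900 × 20% = R$49,580
  → R$84,220
  Less childcare facility credit R$59,000 → R$25,220

Book-profits minimum tax:
  Adjusted income: R$680,900 + R$74,500 + R$214,000 = R$969,400
  Less exemption R$100,000 → base R$869,400
  R$869,400 × 14% = R$121,716

R$121,716 > R$25,220, so the book-profits minimum tax is the binding amount.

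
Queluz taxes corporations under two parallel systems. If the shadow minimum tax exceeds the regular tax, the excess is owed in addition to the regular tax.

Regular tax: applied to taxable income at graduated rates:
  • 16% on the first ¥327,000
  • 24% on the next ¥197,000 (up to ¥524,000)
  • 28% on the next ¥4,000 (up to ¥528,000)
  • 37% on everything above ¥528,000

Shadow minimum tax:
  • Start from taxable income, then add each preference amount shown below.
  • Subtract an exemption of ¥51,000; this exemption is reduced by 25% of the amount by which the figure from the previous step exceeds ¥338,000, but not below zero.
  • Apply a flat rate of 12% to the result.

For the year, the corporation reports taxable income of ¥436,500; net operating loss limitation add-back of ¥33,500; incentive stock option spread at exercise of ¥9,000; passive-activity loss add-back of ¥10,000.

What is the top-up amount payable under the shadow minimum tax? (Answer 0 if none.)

Shadow minimum tax:
  Adjusted income: ¥436,500 + ¥33,500 + ¥9,000 + ¥10,000 = ¥489,000
  Exemption: ¥51,000 − 25% × (¥489,000 − ¥338,000) = ¥51,000 − ¥37,750 = ¥13,250
  Base: ¥489,000 − ¥13,250 = ¥475,750
  ¥475,750 × 12% = ¥57,090

Regular tax:
  ¥327,000 × 16% = ¥52,320
  ¥109,500 × 24% = ¥26,280
  → ¥78,600

¥57,090 ≤ ¥78,600, so no add-on is due.

¥0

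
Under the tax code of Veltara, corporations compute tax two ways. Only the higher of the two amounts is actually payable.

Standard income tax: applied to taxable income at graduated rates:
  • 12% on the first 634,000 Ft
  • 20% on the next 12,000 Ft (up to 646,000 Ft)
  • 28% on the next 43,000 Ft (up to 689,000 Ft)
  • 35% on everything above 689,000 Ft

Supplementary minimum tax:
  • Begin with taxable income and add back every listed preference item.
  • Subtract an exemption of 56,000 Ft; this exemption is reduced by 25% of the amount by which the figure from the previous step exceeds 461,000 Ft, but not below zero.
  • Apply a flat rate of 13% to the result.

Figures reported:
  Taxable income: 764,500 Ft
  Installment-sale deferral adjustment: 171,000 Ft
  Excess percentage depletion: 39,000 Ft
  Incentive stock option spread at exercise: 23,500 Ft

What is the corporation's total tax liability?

129,740 Ft

Standard income tax:
  634,000 Ft × 12% = 76,080 Ft
  12,000 Ft × 20% = 2,400 Ft
  43,000 Ft × 28% = 12,040 Ft
  75,500 Ft × 35% = 26,425 Ft
  → 116,945 Ft

Supplementary minimum tax:
  Adjusted income: 764,500 Ft + 171,000 Ft + 39,000 Ft + 23,500 Ft = 998,000 Ft
  Exemption: 25% × (998,000 Ft − 461,000 Ft) = 134,250 Ft ≥ 56,000 Ft, so the exemption is fully phased out
  Base: 998,000 Ft − 0 Ft = 998,000 Ft
  998,000 Ft × 13% = 129,740 Ft

129,740 Ft > 116,945 Ft, so the supplementary minimum tax is the binding amount.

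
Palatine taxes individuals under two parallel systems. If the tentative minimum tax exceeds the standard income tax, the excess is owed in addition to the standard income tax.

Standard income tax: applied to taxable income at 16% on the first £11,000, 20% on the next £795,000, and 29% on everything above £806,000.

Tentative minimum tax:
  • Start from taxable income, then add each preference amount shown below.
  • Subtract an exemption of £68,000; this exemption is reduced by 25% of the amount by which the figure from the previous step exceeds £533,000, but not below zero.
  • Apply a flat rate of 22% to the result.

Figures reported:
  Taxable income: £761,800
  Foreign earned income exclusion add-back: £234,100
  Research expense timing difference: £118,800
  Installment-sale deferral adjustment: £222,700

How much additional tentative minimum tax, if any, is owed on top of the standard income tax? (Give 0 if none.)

Tentative minimum tax:
  Adjusted income: £761,800 + £234,100 + £118,800 + £222,700 = £1,337,400
  Exemption: 25% × (£1,337,400 − £533,000) = £201,100 ≥ £68,000, so the exemption is fully phased out
  Base: £1,337,400 − £0 = £1,337,400
  £1,337,400 × 22% = £294,228

Standard income tax:
  £11,000 × 16% = £1,760
  £750,800 × 20% = £150,160
  → £151,920

Excess of tentative minimum tax over standard income tax: £294,228 − £151,920 = £142,308.

£142,308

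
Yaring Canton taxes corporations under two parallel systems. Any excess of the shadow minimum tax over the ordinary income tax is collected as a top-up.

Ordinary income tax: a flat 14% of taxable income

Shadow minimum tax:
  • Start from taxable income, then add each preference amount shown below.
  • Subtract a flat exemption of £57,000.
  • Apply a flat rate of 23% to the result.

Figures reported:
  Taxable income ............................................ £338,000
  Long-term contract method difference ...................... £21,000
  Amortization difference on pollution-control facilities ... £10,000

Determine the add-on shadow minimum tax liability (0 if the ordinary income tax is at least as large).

£24,440

Ordinary income tax:
  £338,000 × 14% = £47,320

Shadow minimum tax:
  Adjusted income: £338,000 + £21,000 + £10,000 = £369,000
  Less exemption £57,000 → base £312,000
  £312,000 × 23% = £71,760

Excess of shadow minimum tax over ordinary income tax: £71,760 − £47,320 = £24,440.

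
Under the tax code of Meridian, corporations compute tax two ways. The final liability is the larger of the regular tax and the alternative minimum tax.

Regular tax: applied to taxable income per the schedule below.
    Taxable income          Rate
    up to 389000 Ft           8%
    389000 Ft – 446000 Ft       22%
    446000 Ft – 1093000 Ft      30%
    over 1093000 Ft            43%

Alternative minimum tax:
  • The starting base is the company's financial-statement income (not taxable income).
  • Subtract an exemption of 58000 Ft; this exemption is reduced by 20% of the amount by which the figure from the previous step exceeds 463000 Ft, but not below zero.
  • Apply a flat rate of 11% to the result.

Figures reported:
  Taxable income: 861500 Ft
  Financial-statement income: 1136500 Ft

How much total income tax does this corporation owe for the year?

168310 Ft

Alternative minimum tax:
  Base (financial-statement income): 1136500 Ft
  Exemption: 20% × (1136500 Ft − 463000 Ft) = 134700 Ft ≥ 58000 Ft, so the exemption is fully phased out
  Base: 1136500 Ft − 0 Ft = 1136500 Ft
  1136500 Ft × 11% = 125015 Ft

Regular tax:
  389000 Ft × 8% = 31120 Ft
  57000 Ft × 22% = 12540 Ft
  415500 Ft × 30% = 124650 Ft
  → 168310 Ft

168310 Ft > 125015 Ft, so the regular tax governs.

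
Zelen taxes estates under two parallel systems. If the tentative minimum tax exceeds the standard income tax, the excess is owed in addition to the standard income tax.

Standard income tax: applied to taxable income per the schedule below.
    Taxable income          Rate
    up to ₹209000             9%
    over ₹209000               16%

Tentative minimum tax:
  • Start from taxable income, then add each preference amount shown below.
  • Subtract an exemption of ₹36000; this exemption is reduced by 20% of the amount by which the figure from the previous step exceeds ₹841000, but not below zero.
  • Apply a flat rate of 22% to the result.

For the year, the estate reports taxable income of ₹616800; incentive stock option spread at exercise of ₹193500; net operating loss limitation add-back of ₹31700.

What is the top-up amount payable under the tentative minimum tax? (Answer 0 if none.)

Tentative minimum tax:
  Adjusted income: ₹616800 + ₹193500 + ₹31700 = ₹842000
  Exemption: ₹36000 − 20% × (₹842000 − ₹841000) = ₹36000 − ₹200 = ₹35800
  Base: ₹842000 − ₹35800 = ₹806200
  ₹806200 × 22% = ₹177364

Standard income tax:
  ₹209000 × 9% = ₹18810
  ₹407800 × 16% = ₹65248
  → ₹84058

Excess of tentative minimum tax over standard income tax: ₹177364 − ₹84058 = ₹93306.

₹93306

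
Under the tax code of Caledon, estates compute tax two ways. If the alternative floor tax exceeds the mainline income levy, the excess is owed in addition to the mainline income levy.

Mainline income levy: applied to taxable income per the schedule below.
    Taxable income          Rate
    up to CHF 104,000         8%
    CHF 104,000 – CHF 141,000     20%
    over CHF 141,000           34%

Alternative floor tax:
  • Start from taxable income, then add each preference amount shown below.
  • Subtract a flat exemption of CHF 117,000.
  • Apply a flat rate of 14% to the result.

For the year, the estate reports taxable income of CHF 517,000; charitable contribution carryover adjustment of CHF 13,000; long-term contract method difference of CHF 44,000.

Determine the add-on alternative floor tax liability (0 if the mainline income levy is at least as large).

Alternative floor tax:
  Adjusted income: CHF 517,000 + CHF 13,000 + CHF 44,000 = CHF 574,000
  Less exemption CHF 117,000 → base CHF 457,000
  CHF 457,000 × 14% = CHF 63,980

Mainline income levy:
  CHF 104,000 × 8% = CHF 8,320
  CHF 37,000 × 20% = CHF 7,400
  CHF 376,000 × 34% = CHF 127,840
  → CHF 143,560

CHF 63,980 ≤ CHF 143,560, so no add-on is due.

CHF 0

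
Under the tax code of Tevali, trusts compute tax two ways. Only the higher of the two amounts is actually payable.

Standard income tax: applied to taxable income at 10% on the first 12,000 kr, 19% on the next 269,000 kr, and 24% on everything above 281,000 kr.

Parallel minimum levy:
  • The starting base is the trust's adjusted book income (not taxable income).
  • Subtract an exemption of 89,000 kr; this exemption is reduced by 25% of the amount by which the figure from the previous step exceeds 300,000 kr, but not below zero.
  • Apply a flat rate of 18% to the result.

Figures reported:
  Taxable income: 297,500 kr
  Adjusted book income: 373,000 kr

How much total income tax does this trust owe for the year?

Parallel minimum levy:
  Base (adjusted book income): 373,000 kr
  Exemption: 89,000 kr − 25% × (373,000 kr − 300,000 kr) = 89,000 kr − 18,250 kr = 70,750 kr
  Base: 373,000 kr − 70,750 kr = 302,250 kr
  302,250 kr × 18% = 54,405 kr

Standard income tax:
  12,000 kr × 10% = 1,200 kr
  269,000 kr × 19% = 51,110 kr
  16,500 kr × 24% = 3,960 kr
  → 56,270 kr

56,270 kr > 54,405 kr, so the standard income tax governs.

56,270 kr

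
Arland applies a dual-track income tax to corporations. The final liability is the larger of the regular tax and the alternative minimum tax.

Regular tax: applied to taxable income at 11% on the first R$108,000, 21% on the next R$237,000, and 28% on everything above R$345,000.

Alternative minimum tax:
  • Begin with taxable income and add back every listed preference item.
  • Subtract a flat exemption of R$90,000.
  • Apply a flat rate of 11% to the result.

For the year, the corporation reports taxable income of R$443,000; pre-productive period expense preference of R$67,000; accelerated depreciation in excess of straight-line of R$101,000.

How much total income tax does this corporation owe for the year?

R$89,090

Regular tax:
  R$108,000 × 11% = R$11,880
  R$237,000 × 21% = R$49,770
  R$98,000 × 28% = R$27,440
  → R$89,090

Alternative minimum tax:
  Adjusted income: R$443,000 + R$67,000 + R$101,000 = R$611,000
  Less exemption R$90,000 → base R$521,000
  R$521,000 × 11% = R$57,310

R$89,090 > R$57,310, so the regular tax governs.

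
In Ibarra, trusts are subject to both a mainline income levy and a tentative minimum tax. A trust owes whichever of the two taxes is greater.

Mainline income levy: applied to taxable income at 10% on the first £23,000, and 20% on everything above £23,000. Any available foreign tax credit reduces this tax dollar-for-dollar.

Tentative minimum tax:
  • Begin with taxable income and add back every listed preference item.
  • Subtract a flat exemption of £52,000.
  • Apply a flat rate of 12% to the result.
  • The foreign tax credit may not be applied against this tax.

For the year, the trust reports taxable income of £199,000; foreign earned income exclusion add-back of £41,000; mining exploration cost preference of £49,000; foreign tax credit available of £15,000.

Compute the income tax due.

Tentative minimum tax:
  Adjusted income: £199,000 + £41,000 + £49,000 = £289,000
  Less exemption £52,000 → base £237,000
  £237,000 × 12% = £28,440

Mainline income levy:
  £23,000 × 10% = £2,300
  £176,000 × 20% = £35,200
  → £37,500
  Less foreign tax credit £15,000 → £22,500

£28,440 > £22,500, so the tentative minimum tax is the binding amount.

£28,440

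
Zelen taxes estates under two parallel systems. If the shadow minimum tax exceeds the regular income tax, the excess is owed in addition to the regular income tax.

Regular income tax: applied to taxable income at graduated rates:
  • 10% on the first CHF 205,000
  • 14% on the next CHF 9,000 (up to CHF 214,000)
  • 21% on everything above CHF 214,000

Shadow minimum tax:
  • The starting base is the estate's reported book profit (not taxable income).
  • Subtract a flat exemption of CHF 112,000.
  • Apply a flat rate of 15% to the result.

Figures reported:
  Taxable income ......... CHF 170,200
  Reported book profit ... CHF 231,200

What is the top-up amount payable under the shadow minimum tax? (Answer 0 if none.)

Regular income tax:
  CHF 170,200 × 10% = CHF 17,020

Shadow minimum tax:
  Base (reported book profit): CHF 231,200
  Less exemption CHF 112,000 → base CHF 119,200
  CHF 119,200 × 15% = CHF 17,880

Excess of shadow minimum tax over regular income tax: CHF 17,880 − CHF 17,020 = CHF 860.

CHF 860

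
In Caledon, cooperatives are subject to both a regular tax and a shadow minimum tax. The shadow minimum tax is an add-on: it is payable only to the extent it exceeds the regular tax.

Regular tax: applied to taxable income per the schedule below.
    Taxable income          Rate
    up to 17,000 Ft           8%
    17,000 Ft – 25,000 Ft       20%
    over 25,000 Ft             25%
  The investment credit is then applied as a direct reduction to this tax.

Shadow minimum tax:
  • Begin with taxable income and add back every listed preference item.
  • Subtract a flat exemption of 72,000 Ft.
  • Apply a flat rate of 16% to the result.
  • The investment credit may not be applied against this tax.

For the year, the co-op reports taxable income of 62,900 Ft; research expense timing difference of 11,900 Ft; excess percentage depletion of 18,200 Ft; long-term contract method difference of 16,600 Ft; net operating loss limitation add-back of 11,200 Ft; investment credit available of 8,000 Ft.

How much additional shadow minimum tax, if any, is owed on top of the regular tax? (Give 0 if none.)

Shadow minimum tax:
  Adjusted income: 62,900 Ft + 11,900 Ft + 18,200 Ft + 16,600 Ft + 11,200 Ft = 120,800 Ft
  Less exemption 72,000 Ft → base 48,800 Ft
  48,800 Ft × 16% = 7,808 Ft

Regular tax:
  17,000 Ft × 8% = 1,360 Ft
  8,000 Ft × 20% = 1,600 Ft
  37,900 Ft × 25% = 9,475 Ft
  → 12,435 Ft
  Less investment credit 8,000 Ft → 4,435 Ft

Excess of shadow minimum tax over regular tax: 7,808 Ft − 4,435 Ft = 3,373 Ft.

3,373 Ft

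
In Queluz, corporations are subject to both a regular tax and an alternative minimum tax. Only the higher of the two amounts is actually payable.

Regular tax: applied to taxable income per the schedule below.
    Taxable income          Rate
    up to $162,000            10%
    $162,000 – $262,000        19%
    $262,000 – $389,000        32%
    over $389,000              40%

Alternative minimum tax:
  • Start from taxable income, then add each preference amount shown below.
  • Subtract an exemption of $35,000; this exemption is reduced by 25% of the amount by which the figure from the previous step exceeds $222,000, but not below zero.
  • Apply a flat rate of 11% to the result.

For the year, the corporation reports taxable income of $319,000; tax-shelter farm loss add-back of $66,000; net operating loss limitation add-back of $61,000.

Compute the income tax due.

$53,440

Alternative minimum tax:
  Adjusted income: $319,000 + $66,000 + $61,000 = $446,000
  Exemption: 25% × ($446,000 − $222,000) = $56,000 ≥ $35,000, so the exemption is fully phased out
  Base: $446,000 − $0 = $446,000
  $446,000 × 11% = $49,060

Regular tax:
  $162,000 × 10% = $16,200
  $100,000 × 19% = $19,000
  $57,000 × 32% = $18,240
  → $53,440

$53,440 > $49,060, so the regular tax governs.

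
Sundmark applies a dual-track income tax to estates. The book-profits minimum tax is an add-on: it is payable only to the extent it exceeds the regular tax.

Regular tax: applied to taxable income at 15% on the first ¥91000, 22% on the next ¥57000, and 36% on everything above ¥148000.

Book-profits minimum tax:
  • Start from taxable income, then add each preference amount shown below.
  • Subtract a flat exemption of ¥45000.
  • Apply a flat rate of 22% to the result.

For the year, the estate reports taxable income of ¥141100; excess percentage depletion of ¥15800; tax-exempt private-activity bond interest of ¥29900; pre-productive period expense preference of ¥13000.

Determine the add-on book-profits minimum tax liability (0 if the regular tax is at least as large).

Book-profits minimum tax:
  Adjusted income: ¥141100 + ¥15800 + ¥29900 + ¥13000 = ¥199800
  Less exemption ¥45000 → base ¥154800
  ¥154800 × 22% = ¥34056

Regular tax:
  ¥91000 × 15% = ¥13650
  ¥50100 × 22% = ¥11022
  → ¥24672

Excess of book-profits minimum tax over regular tax: ¥34056 − ¥24672 = ¥9384.

¥9384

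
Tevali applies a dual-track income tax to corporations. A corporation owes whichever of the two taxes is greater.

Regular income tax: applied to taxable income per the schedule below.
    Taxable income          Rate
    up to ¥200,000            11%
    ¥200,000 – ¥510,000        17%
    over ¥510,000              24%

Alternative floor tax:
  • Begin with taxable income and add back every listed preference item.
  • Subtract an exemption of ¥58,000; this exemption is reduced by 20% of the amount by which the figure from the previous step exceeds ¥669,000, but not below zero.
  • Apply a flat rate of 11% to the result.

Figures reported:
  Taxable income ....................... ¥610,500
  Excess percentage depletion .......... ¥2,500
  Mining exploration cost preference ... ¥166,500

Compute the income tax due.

Alternative floor tax:
  Adjusted income: ¥610,500 + ¥2,500 + ¥166,500 = ¥779,500
  Exemption: ¥58,000 − 20% × (¥779,500 − ¥669,000) = ¥58,000 − ¥22,100 = ¥35,900
  Base: ¥779,500 − ¥35,900 = ¥743,600
  ¥743,600 × 11% = ¥81,796

Regular income tax:
  ¥200,000 × 11% = ¥22,000
  ¥310,000 × 17% = ¥52,700
  ¥100,500 × 24% = ¥24,120
  → ¥98,820

¥98,820 > ¥81,796, so the regular income tax governs.

¥98,820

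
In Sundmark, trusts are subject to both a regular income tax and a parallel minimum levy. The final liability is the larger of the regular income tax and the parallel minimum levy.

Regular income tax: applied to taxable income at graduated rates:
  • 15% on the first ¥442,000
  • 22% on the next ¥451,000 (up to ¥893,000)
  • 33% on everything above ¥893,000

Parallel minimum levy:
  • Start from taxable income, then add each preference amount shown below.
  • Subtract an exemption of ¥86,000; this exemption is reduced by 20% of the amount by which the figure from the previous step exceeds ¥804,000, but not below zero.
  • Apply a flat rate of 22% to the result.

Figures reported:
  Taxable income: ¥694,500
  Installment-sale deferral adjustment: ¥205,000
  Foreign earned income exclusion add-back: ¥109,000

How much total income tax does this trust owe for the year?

Parallel minimum levy:
  Adjusted income: ¥694,500 + ¥205,000 + ¥109,000 = ¥1,008,500
  Exemption: ¥86,000 − 20% × (¥1,008,500 − ¥804,000) = ¥86,000 − ¥40,900 = ¥45,100
  Base: ¥1,008,500 − ¥45,100 = ¥963,400
  ¥963,400 × 22% = ¥211,948

Regular income tax:
  ¥442,000 × 15% = ¥66,300
  ¥252,500 × 22% = ¥55,550
  → ¥121,850

¥211,948 > ¥121,850, so the parallel minimum levy is the binding amount.

¥211,948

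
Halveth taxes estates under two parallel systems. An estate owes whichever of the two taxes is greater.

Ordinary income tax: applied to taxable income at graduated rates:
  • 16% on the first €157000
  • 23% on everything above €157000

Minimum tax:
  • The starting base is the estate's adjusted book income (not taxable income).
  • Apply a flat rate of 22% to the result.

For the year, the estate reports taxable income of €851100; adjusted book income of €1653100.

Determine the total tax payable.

€363682

Minimum tax:
  Base (adjusted book income): €1653100
  €1653100 × 22% = €363682

Ordinary income tax:
  €157000 × 16% = €25120
  €694100 × 23% = €159643
  → €184763

€363682 > €184763, so the minimum tax is the binding amount.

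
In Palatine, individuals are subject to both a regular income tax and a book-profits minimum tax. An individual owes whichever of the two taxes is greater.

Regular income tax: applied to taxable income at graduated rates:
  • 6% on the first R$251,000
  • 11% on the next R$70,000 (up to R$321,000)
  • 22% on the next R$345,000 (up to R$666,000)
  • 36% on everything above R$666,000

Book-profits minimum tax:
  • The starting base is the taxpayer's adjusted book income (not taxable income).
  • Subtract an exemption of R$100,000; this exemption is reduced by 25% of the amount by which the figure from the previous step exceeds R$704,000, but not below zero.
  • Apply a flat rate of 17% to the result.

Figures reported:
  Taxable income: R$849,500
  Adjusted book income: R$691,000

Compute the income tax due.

Regular income tax:
  R$251,000 × 6% = R$15,060
  R$70,000 × 11% = R$7,700
  R$345,000 × 22% = R$75,900
  R$183,500 × 36% = R$66,060
  → R$164,720

Book-profits minimum tax:
  Base (adjusted book income): R$691,000
  Exemption: R$691,000 ≤ R$704,000, so full R$100,000 applies
  Base: R$691,000 − R$100,000 = R$591,000
  R$591,000 × 17% = R$100,470

R$164,720 > R$100,470, so the regular income tax governs.

R$164,720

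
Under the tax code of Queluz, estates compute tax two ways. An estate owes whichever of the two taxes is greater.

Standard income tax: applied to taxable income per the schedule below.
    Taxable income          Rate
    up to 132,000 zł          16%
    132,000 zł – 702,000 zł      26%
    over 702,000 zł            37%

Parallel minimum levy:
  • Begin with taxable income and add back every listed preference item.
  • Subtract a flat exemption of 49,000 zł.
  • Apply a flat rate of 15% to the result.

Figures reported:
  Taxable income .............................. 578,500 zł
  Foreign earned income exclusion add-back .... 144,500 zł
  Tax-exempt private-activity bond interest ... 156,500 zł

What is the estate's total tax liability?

137,210 zł

Parallel minimum levy:
  Adjusted income: 578,500 zł + 144,500 zł + 156,500 zł = 879,500 zł
  Less exemption 49,000 zł → base 830,500 zł
  830,500 zł × 15% = 124,575 zł

Standard income tax:
  132,000 zł × 16% = 21,120 zł
  446,500 zł × 26% = 116,090 zł
  → 137,210 zł

137,210 zł > 124,575 zł, so the standard income tax governs.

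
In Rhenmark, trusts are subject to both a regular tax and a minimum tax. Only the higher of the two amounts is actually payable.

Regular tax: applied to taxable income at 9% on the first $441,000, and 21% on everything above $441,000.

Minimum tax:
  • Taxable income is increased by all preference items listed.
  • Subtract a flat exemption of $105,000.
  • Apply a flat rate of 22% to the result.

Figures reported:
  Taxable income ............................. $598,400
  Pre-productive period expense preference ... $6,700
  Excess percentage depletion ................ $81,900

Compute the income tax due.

Regular tax:
  $441,000 × 9% = $39,690
  $157,400 × 21% = $33,054
  → $72,744

Minimum tax:
  Adjusted income: $598,400 + $6,700 + $81,900 = $687,000
  Less exemption $105,000 → base $582,000
  $582,000 × 22% = $128,040

$128,040 > $72,744, so the minimum tax is the binding amount.

$128,040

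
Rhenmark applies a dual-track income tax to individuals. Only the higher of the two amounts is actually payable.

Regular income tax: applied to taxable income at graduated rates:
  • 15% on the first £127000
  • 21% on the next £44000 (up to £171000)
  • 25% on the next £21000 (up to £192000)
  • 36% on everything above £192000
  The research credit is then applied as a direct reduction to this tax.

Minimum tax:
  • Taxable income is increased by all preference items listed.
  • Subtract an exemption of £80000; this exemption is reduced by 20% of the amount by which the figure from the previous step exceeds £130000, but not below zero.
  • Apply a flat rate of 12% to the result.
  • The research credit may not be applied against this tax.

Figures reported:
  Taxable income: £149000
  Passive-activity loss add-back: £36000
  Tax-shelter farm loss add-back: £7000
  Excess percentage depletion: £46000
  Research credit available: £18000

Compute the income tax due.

£21552

Regular income tax:
  £127000 × 15% = £19050
  £22000 × 21% = £4620
  → £23670
  Less research credit £18000 → £5670

Minimum tax:
  Adjusted income: £149000 + £36000 + £7000 + £46000 = £238000
  Exemption: £80000 − 20% × (£238000 − £130000) = £80000 − £21600 = £58400
  Base: £238000 − £58400 = £179600
  £179600 × 12% = £21552

£21552 > £5670, so the minimum tax is the binding amount.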